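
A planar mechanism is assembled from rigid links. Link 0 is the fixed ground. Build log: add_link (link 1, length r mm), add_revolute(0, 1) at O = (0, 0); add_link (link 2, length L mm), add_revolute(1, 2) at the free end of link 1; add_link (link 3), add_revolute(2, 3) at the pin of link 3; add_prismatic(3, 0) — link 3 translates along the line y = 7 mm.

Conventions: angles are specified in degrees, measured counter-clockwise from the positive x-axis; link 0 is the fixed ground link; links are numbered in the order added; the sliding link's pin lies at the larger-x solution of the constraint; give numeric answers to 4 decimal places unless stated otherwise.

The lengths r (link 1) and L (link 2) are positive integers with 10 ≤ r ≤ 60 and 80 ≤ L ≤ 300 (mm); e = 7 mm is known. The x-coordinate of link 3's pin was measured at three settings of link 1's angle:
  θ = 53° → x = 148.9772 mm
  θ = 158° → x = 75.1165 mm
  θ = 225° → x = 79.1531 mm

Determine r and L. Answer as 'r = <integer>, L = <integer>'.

constraint per measurement: (x − r cos θ)² + (r sin θ − e)² = L²
subtracting the θ₁ and θ₂ equations cancels the r² and L² terms:
r = (x₁² − x₂²) / (2[(x₁cos θ₁ + e sin θ₁) − (x₂cos θ₂ + e sin θ₂)]) = 51.0000 → r = 51
L² = (x₁ − r cos θ₁)² + (r sin θ₁ − e)² = 15128.9952 → L = 123.0000 → L = 123
check at θ₃=225°: x = 79.1531 (printed 79.1531) ✓

r = 51, L = 123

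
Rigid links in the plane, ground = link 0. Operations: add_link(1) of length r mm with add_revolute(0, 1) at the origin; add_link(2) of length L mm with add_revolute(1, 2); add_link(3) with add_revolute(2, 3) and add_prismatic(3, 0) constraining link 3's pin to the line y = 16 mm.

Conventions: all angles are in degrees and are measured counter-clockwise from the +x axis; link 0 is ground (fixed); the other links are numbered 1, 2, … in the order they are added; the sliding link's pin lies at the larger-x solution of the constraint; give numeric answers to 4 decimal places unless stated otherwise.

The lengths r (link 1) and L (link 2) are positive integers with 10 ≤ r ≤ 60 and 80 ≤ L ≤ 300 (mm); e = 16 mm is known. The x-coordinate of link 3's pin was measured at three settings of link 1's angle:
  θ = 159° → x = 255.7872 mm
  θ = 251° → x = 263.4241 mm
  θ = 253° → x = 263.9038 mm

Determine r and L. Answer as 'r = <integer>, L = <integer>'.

constraint per measurement: (x − r cos θ)² + (r sin θ − e)² = L²
subtracting the θ₁ and θ₂ equations cancels the r² and L² terms:
r = (x₁² − x₂²) / (2[(x₁cos θ₁ + e sin θ₁) − (x₂cos θ₂ + e sin θ₂)]) = 14.9999 → r = 15
L² = (x₁ − r cos θ₁)² + (r sin θ₁ − e)² = 72900.0128 → L = 270.0000 → L = 270
check at θ₃=253°: x = 263.9038 (printed 263.9038) ✓

r = 15, L = 270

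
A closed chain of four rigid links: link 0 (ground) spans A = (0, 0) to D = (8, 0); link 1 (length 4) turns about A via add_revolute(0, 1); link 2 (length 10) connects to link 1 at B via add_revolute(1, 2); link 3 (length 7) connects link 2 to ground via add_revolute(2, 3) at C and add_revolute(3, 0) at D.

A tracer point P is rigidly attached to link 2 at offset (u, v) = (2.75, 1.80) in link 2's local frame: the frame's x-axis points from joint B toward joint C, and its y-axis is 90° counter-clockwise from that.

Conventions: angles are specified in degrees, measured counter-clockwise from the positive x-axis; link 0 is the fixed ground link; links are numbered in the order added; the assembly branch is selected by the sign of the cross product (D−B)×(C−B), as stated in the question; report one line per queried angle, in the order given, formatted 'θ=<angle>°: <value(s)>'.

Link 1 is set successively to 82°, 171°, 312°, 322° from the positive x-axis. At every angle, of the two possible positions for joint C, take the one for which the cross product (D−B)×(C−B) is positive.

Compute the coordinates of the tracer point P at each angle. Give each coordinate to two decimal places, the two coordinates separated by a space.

A=(0,0), D=(8.00,0)
θ=82°: B = A + 4.00·(cos82°, sin82°) = (0.5567, 3.9611)
θ=82°: |BD| = 8.4317
θ=82°: circle(B,10.00) ∩ circle(D,7.00): a=7.2401, h=6.8978
θ=82°:   candidates: C₊=(10.1887,6.6490) cross=58.160; C₋=(3.7076,-5.5295) cross=-58.160
θ=82°:   branch + wants cross > 0 → take C=(10.1887,6.6490) (cross=58.160)
θ=82°: ex = (C−B)/|BC| = (0.9632,0.2688); ey = (-0.2688,0.9632)
θ=82°: P = B + 2.75·ex + 1.80·ey = (2.7216,6.4340)
θ=171°: B = A + 4.00·(cos171°, sin171°) = (-3.9508, 0.6257)
θ=171°: |BD| = 11.9671
θ=171°: circle(B,10.00) ∩ circle(D,7.00): a=8.1144, h=5.8444
θ=171°:   candidates: C₊=(4.4581,6.0378) cross=69.940; C₋=(3.8470,-5.6349) cross=-69.940
θ=171°:   branch + wants cross > 0 → take C=(4.4581,6.0378) (cross=69.940)
θ=171°: ex = (C−B)/|BC| = (0.8409,0.5412); ey = (-0.5412,0.8409)
θ=171°: P = B + 2.75·ex + 1.80·ey = (-2.6125,3.6277)
θ=312°: B = A + 4.00·(cos312°, sin312°) = (2.6765, -2.9726)
θ=312°: |BD| = 6.0972
θ=312°: circle(B,10.00) ∩ circle(D,7.00): a=7.2309, h=6.9076
θ=312°:   candidates: C₊=(5.6221,6.5837) cross=42.117; C₋=(12.3575,-5.4783) cross=-42.117
θ=312°:   branch + wants cross > 0 → take C=(5.6221,6.5837) (cross=42.117)
θ=312°: ex = (C−B)/|BC| = (0.2946,0.9556); ey = (-0.9556,0.2946)
θ=312°: P = B + 2.75·ex + 1.80·ey = (1.7664,0.1856)
θ=322°: B = A + 4.00·(cos322°, sin322°) = (3.1520, -2.4626)
θ=322°: |BD| = 5.4376
θ=322°: circle(B,10.00) ∩ circle(D,7.00): a=7.4084, h=6.7168
θ=322°:   candidates: C₊=(6.7151,6.8811) cross=36.523; C₋=(12.7991,-5.0959) cross=-36.523
θ=322°:   branch + wants cross > 0 → take C=(6.7151,6.8811) (cross=36.523)
θ=322°: ex = (C−B)/|BC| = (0.3563,0.9344); ey = (-0.9344,0.3563)
θ=322°: P = B + 2.75·ex + 1.80·ey = (2.4500,0.7482)

θ=82°: 2.72 6.43
θ=171°: -2.61 3.63
θ=312°: 1.77 0.19
θ=322°: 2.45 0.75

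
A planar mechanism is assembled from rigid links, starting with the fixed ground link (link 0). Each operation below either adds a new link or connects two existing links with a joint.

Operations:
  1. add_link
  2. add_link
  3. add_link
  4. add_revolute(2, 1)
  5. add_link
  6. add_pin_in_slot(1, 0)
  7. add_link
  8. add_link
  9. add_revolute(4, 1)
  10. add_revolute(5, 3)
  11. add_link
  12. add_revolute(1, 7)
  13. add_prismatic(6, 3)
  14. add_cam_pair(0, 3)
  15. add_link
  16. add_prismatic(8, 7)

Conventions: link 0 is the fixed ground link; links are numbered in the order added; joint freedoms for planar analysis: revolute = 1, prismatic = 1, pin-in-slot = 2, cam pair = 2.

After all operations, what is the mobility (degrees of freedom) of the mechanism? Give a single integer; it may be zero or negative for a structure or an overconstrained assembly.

L=1 J1=0 J2=0
add link → L=2 J1=0 J2=0
add link → L=3 J1=0 J2=0
add link → L=4 J1=0 J2=0
R@2,1 dof=1 J1 → L=4 J1=1 J2=0
add link → L=5 J1=1 J2=0
PS@1,0 dof=2 J2 → L=5 J1=1 J2=1
add link → L=6 J1=1 J2=1
add link → L=7 J1=1 J2=1
R@4,1 dof=1 J1 → L=7 J1=2 J2=1
R@5,3 dof=1 J1 → L=7 J1=3 J2=1
add link → L=8 J1=3 J2=1
R@1,7 dof=1 J1 → L=8 J1=4 J2=1
P@6,3 dof=1 J1 → L=8 J1=5 J2=1
C@0,3 dof=2 J2 → L=8 J1=5 J2=2
add link → L=9 J1=5 J2=2
P@8,7 dof=1 J1 → L=9 J1=6 J2=2
M=3(L−1)−2J1−J2=3·8−2·6−2=10

M = 10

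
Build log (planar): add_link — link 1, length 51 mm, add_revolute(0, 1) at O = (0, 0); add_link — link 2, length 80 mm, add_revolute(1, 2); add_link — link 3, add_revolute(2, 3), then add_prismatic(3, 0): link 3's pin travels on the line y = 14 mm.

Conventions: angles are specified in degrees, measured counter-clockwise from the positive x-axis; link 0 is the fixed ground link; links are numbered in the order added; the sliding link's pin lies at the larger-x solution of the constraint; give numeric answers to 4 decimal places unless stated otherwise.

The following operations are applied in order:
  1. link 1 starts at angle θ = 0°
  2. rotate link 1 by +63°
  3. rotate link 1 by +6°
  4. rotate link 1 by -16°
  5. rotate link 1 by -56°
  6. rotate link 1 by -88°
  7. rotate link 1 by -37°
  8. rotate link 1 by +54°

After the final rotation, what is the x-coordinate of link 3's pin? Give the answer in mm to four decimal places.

geometry: r = 51 mm, L = 80 mm, e = 14 mm; θ starts at 0°
rotate link 1 by +63°: θ ← 0° +63° = 63°
rotate link 1 by +6°: θ ← 63° +6° = 69°
rotate link 1 by -16°: θ ← 69° -16° = 53°
rotate link 1 by -56°: θ ← 53° -56° = -3°
rotate link 1 by -88°: θ ← -3° -88° = -91°
rotate link 1 by -37°: θ ← -91° -37° = -128°
rotate link 1 by +54°: θ ← -128° +54° = -74°
crank pin P = (r cos θ, r sin θ) = (14.057505, -49.024346)
h = r sin θ − e = -49.024346 − 14 = -63.024346
x = r cos θ + √(L² − h²) = 14.057505 + 49.274047 = 63.331553

63.3316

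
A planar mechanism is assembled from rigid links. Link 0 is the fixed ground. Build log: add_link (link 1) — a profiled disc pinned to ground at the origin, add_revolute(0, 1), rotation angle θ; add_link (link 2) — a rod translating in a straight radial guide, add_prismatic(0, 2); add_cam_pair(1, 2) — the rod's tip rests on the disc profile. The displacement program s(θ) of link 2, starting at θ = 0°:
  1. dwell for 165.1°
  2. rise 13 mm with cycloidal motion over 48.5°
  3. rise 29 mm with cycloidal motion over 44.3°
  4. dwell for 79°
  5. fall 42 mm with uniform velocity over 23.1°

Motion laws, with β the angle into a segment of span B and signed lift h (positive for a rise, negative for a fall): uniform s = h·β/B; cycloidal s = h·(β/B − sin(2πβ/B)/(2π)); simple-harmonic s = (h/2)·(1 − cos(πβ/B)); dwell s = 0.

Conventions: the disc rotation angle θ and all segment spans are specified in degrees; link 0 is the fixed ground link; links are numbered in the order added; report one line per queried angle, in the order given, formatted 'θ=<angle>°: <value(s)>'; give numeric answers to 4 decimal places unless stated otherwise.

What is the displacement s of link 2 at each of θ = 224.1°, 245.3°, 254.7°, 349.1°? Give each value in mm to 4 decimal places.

seg 1 [0°–165.1°] dwell: s stays 0.0000
seg 2 [165.1°–213.6°] cycloidal, h=13: full span → s += 13 → s = 13.0000
seg 3 [213.6°–257.9°] cycloidal, h=29: θ=224.1° here. β=10.5, B=44.3. 29·(0.2370 − sin(2π·0.2370)/(2π)) = 2.2734 → s = 15.2734
seg 3 [213.6°–257.9°] cycloidal, h=29: θ=245.3° here. β=31.7, B=44.3. 29·(0.7156 − sin(2π·0.7156)/(2π)) = 25.2596 → s = 38.2596
seg 3 [213.6°–257.9°] cycloidal, h=29: θ=254.7° here. β=41.1, B=44.3. 29·(0.9278 − sin(2π·0.9278)/(2π)) = 28.9288 → s = 41.9288
seg 3 [213.6°–257.9°] cycloidal, h=29: full span → s += 29 → s = 42.0000
seg 4 [257.9°–336.9°] dwell: s stays 42.0000
seg 5 [336.9°–360°] uniform, h=-42: θ=349.1° here. β=12.2, B=23.1. -42·12.2/23.1 = -22.1818 → s = 19.8182

θ=224.1°: 15.2734
θ=245.3°: 38.2596
θ=254.7°: 41.9288
θ=349.1°: 19.8182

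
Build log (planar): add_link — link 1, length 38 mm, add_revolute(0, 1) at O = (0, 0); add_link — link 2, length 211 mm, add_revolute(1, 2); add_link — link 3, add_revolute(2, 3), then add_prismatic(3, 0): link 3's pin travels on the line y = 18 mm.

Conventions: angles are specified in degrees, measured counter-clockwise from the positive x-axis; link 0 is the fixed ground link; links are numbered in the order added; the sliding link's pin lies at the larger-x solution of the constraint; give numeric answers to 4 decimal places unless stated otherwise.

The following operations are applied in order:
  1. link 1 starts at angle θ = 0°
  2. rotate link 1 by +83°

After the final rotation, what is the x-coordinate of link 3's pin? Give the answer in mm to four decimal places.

geometry: r = 38 mm, L = 211 mm, e = 18 mm; θ starts at 0°
rotate link 1 by +83°: θ ← 0° +83° = 83°
crank pin P = (r cos θ, r sin θ) = (4.631035, 37.716754)
h = r sin θ − e = 37.716754 − 18 = 19.716754
x = r cos θ + √(L² − h²) = 4.631035 + 210.076771 = 214.707806

214.7078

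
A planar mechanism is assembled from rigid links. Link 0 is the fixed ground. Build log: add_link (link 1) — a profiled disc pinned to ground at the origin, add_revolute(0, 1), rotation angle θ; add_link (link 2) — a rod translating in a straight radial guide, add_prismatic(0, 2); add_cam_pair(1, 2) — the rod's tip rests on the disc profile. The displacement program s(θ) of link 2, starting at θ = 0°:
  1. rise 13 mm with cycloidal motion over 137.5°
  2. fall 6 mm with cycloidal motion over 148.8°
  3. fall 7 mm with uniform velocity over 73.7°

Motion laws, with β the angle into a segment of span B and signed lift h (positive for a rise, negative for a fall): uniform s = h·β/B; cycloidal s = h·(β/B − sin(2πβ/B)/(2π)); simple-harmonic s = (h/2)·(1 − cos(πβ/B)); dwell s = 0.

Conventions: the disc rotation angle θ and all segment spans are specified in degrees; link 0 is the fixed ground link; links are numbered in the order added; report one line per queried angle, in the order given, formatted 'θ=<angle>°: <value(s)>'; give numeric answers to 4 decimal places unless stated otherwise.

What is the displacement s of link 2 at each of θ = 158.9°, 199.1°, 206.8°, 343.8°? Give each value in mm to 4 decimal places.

seg 1 [0°–137.5°] cycloidal, h=13: full span → s += 13 → s = 13.0000
seg 2 [137.5°–286.3°] cycloidal, h=-6: θ=158.9° here. β=21.4, B=148.8. -6·(0.1438 − sin(2π·0.1438)/(2π)) = -0.1127 → s = 12.8873
seg 2 [137.5°–286.3°] cycloidal, h=-6: θ=199.1° here. β=61.6, B=148.8. -6·(0.4140 − sin(2π·0.4140)/(2π)) = -1.9925 → s = 11.0075
seg 2 [137.5°–286.3°] cycloidal, h=-6: θ=206.8° here. β=69.3, B=148.8. -6·(0.4657 − sin(2π·0.4657)/(2π)) = -2.5903 → s = 10.4097
seg 2 [137.5°–286.3°] cycloidal, h=-6: full span → s += -6 → s = 7.0000
seg 3 [286.3°–360°] uniform, h=-7: θ=343.8° here. β=57.5, B=73.7. -7·57.5/73.7 = -5.4613 → s = 1.5387

θ=158.9°: 12.8873
θ=199.1°: 11.0075
θ=206.8°: 10.4097
θ=343.8°: 1.5387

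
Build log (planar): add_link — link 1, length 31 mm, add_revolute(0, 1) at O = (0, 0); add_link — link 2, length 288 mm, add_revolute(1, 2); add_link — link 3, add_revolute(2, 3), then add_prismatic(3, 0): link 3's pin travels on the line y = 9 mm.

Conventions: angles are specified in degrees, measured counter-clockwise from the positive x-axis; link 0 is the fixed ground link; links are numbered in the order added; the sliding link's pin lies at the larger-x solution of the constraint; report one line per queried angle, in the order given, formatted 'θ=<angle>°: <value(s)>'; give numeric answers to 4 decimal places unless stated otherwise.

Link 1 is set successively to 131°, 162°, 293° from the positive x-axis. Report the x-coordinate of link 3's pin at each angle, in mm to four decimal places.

geometry: r = 31 mm, L = 288 mm, e = 9 mm
θ=131°: crank pin P = (r cos θ, r sin θ) = (-20.337830, 23.395997)
θ=131°: h = r sin θ − e = 23.395997 − 9 = 14.395997
θ=131°: x = r cos θ + √(L² − h²) = -20.337830 + 287.639975 = 267.302145
θ=162°: crank pin P = (r cos θ, r sin θ) = (-29.482752, 9.579527)
θ=162°: h = r sin θ − e = 9.579527 − 9 = 0.579527
θ=162°: x = r cos θ + √(L² − h²) = -29.482752 + 287.999417 = 258.516665
θ=293°: crank pin P = (r cos θ, r sin θ) = (12.112665, -28.535650)
θ=293°: h = r sin θ − e = -28.535650 − 9 = -37.535650
θ=293°: x = r cos θ + √(L² − h²) = 12.112665 + 285.543473 = 297.656138

θ=131°: 267.3021
θ=162°: 258.5167
θ=293°: 297.6561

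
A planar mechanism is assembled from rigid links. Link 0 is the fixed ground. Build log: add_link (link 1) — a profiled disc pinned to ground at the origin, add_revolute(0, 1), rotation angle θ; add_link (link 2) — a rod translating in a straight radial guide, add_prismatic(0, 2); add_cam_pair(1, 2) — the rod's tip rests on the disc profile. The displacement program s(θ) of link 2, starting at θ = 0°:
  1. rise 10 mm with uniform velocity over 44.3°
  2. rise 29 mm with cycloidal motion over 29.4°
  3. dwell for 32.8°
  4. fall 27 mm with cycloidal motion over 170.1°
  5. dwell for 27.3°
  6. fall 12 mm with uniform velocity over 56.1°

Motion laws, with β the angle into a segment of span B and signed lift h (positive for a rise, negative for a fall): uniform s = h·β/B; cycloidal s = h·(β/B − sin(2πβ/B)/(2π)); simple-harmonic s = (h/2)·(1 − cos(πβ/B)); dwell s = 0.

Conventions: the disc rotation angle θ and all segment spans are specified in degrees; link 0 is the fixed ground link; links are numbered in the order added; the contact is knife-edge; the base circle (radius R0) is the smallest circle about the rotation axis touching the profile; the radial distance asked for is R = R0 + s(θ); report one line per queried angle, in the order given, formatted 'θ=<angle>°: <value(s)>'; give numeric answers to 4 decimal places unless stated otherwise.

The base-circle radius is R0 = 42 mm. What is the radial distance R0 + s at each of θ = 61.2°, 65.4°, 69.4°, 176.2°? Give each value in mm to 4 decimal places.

seg 1 [0°–44.3°] uniform, h=10: full span → s += 10 → s = 10.0000
seg 2 [44.3°–73.7°] cycloidal, h=29: θ=61.2° here. β=16.9, B=29.4. 29·(0.5748 − sin(2π·0.5748)/(2π)) = 18.7611 → s = 28.7611
seg 2 [44.3°–73.7°] cycloidal, h=29: θ=65.4° here. β=21.1, B=29.4. 29·(0.7177 − sin(2π·0.7177)/(2π)) = 25.3336 → s = 35.3336
seg 2 [44.3°–73.7°] cycloidal, h=29: θ=69.4° here. β=25.1, B=29.4. 29·(0.8537 − sin(2π·0.8537)/(2π)) = 28.4277 → s = 38.4277
seg 2 [44.3°–73.7°] cycloidal, h=29: full span → s += 29 → s = 39.0000
seg 3 [73.7°–106.5°] dwell: s stays 39.0000
seg 4 [106.5°–276.6°] cycloidal, h=-27: θ=176.2° here. β=69.7, B=170.1. -27·(0.4098 − sin(2π·0.4098)/(2π)) = -8.7555 → s = 30.2445
θ=61.2°: R = R0 + s = 42 + 28.7611 = 70.7611
θ=65.4°: R = R0 + s = 42 + 35.3336 = 77.3336
θ=69.4°: R = R0 + s = 42 + 38.4277 = 80.4277
θ=176.2°: R = R0 + s = 42 + 30.2445 = 72.2445

θ=61.2°: 70.7611
θ=65.4°: 77.3336
θ=69.4°: 80.4277
θ=176.2°: 72.2445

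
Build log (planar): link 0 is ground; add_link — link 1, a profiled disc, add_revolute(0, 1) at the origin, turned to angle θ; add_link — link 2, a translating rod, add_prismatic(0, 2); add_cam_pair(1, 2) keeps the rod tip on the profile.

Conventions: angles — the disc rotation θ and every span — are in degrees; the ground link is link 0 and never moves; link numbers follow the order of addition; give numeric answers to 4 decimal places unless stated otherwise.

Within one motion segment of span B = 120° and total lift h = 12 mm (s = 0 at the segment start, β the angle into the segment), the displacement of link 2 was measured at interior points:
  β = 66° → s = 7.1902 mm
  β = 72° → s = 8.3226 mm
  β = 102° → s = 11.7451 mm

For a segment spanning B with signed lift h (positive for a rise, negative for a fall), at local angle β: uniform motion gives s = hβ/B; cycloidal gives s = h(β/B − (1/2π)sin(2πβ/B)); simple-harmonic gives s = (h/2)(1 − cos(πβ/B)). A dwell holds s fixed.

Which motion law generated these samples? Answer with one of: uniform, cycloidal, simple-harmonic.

candidates at β/B = r: uniform s = h·r (linear in β); cycloidal s = h·(r − sin(2πr)/(2π)); simple-harmonic s = (h/2)(1 − cos(πr))
β=66°: printed 7.1902 | uniform 6.6000, cycloidal 7.1902, simple-harmonic 6.9386
β=72°: printed 8.3226 | uniform 7.2000, cycloidal 8.3226, simple-harmonic 7.8541
β=102°: printed 11.7451 | uniform 10.2000, cycloidal 11.7451, simple-harmonic 11.3460
only one law matches every sample → cycloidal

cycloidal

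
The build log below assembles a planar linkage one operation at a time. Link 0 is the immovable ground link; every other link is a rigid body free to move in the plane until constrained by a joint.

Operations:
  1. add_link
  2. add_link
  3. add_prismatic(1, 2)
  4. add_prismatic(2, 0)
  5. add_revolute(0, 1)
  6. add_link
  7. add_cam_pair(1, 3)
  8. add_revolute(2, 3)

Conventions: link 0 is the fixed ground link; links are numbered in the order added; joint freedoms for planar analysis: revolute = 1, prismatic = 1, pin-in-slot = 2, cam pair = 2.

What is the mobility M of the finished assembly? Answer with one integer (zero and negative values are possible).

ground; <1,0,0>
#1 <2,0,0>
#2 <3,0,0>
P:1↔2 J1 <3,1,0>
P:2↔0 J1 <3,2,0>
R:0↔1 J1 <3,3,0>
#3 <4,3,0>
C:1↔3 J2 <4,3,1>
R:2↔3 J1 <4,4,1>
3×3 − 2×4 − 1×1 = 0

M = 0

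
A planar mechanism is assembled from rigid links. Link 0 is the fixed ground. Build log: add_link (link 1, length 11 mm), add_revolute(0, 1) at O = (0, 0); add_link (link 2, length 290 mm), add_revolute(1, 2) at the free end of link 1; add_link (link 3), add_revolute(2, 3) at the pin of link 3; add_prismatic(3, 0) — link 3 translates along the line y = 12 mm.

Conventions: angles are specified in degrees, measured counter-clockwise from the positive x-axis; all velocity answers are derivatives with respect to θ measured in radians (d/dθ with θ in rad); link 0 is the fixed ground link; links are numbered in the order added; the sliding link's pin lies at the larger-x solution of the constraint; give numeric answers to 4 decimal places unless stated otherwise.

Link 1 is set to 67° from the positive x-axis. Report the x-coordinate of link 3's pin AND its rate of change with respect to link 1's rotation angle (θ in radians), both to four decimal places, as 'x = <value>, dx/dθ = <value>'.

geometry: r = 11 mm, L = 290 mm, e = 12 mm
crank pin P = (r cos θ, r sin θ) = (4.298042, 10.125553)
h = r sin θ − e = 10.125553 − 12 = -1.874447
x = r cos θ + √(L² − h²) = 4.298042 + 289.993942 = 294.291985
dx/dθ = −r sin θ − h·r cos θ/√(L² − h²) (θ in radians; h = -1.874447) = -10.097772

x = 294.2920, dx/dθ = -10.0978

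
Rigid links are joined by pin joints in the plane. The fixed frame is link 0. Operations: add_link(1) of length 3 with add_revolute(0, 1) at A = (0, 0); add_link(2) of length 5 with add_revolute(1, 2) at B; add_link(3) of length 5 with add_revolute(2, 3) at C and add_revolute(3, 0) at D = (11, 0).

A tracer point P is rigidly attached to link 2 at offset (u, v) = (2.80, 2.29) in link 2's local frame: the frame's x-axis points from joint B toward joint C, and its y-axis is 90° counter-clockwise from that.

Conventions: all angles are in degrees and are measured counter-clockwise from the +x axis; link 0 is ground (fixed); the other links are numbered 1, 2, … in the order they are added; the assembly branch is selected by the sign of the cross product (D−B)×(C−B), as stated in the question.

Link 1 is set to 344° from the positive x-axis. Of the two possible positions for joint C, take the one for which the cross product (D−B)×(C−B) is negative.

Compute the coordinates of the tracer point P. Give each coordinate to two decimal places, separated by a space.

A=(0,0), D=(11.00,0)
B = A + 3.00·(cos344°, sin344°) = (2.8838, -0.8269)
|BD| = 8.1582
circle(B,5.00) ∩ circle(D,5.00): a=4.0791, h=2.8915
  candidates: C₊=(6.6488,2.4632) cross=23.590; C₋=(7.2350,-3.2901) cross=-23.590
  branch - wants cross < 0 → take C=(7.2350,-3.2901) (cross=-23.590)
ex = (C−B)/|BC| = (0.8702,-0.4926); ey = (0.4926,0.8702)
P = B + 2.80·ex + 2.29·ey = (6.4486,-0.2134)

6.45 -0.21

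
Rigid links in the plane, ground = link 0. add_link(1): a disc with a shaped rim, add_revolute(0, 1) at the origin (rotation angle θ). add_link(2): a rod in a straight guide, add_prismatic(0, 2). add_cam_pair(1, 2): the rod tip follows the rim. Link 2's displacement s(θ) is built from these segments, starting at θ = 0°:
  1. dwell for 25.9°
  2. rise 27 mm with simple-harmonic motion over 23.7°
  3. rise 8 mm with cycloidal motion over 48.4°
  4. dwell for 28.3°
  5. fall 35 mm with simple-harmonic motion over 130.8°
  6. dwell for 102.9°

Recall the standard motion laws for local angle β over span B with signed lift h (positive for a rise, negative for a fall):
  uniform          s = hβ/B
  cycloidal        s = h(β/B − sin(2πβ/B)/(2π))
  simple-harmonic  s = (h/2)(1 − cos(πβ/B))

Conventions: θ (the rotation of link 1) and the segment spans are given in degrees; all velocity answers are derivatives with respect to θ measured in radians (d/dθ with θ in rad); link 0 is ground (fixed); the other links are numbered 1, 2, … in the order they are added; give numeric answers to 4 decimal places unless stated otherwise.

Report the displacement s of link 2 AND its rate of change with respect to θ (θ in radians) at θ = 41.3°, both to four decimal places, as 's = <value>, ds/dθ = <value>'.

segment 1 (0° to 25.9°, dwell): s unchanged at 0.0000
θ = 41.3° falls in segment 2 (25.9° to 49.6°, simple-harmonic, h = 27): β = 41.3 − 25.9 = 15.4°, B = 23.7°; Δs = 27/2·(1 − cos(π·0.6498)) = 19.6209; s = 0.0000 + 19.6209 = 19.6209
velocity in seg [25.9°–49.6°] (simple-harmonic), θ in radians: β = 15.4° = 0.2688 rad, B = 23.7° = 0.4136 rad; ds/dθ = (πh/(2B)) sin(πβ/B) = (π·27/(2·0.4136)) sin(π·0.6498) = 91.387197 mm/rad

s = 19.6209, ds/dθ = 91.3872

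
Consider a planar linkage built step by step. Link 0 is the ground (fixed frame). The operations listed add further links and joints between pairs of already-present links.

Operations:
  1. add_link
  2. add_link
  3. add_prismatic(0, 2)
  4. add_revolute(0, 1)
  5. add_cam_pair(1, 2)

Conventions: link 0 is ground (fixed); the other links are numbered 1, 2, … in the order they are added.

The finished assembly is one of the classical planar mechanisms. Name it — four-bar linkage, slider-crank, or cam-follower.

links: 3 (incl. ground); joints: 1 revolute, 1 prismatic, 1 higher (cam) pair, forming one closed loop
3 links, revolute + prismatic + higher pair in one loop → cam-follower

cam-follower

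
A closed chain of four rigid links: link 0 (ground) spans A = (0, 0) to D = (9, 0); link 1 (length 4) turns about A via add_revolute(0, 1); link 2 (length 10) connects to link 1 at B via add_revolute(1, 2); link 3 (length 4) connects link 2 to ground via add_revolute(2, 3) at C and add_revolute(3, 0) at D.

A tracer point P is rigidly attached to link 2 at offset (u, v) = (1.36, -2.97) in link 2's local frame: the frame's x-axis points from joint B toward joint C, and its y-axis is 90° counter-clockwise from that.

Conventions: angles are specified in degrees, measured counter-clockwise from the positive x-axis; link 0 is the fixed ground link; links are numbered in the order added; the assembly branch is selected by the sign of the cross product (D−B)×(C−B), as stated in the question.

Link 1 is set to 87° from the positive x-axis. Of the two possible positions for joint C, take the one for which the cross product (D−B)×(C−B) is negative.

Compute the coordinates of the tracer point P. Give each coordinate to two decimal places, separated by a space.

A=(0,0), D=(9.00,0)
B = A + 4.00·(cos87°, sin87°) = (0.2093, 3.9945)
|BD| = 9.6557
circle(B,10.00) ∩ circle(D,4.00): a=9.1776, h=3.9713
  candidates: C₊=(10.2077,3.8133) cross=38.346; C₋=(6.9218,-3.4178) cross=-38.346
  branch - wants cross < 0 → take C=(6.9218,-3.4178) (cross=-38.346)
ex = (C−B)/|BC| = (0.6713,-0.7412); ey = (0.7412,0.6713)
P = B + 1.36·ex + -2.97·ey = (-1.0792,0.9928)

-1.08 0.99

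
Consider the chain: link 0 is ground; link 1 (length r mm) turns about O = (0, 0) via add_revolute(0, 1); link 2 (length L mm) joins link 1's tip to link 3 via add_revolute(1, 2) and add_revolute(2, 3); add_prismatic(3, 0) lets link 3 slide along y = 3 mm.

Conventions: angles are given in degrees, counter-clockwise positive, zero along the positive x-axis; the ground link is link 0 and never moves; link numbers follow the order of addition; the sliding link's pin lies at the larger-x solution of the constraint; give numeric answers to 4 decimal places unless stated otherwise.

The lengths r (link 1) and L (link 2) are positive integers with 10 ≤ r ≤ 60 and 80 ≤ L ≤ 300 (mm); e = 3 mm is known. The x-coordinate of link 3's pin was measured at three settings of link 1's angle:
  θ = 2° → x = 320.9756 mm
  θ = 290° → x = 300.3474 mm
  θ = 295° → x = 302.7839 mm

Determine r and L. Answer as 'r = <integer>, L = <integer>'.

constraint per measurement: (x − r cos θ)² + (r sin θ − e)² = L²
subtracting the θ₁ and θ₂ equations cancels the r² and L² terms:
r = (x₁² − x₂²) / (2[(x₁cos θ₁ + e sin θ₁) − (x₂cos θ₂ + e sin θ₂)]) = 29.0000 → r = 29
L² = (x₁ − r cos θ₁)² + (r sin θ₁ − e)² = 85264.0192 → L = 292.0000 → L = 292
check at θ₃=295°: x = 302.7839 (printed 302.7839) ✓

r = 29, L = 292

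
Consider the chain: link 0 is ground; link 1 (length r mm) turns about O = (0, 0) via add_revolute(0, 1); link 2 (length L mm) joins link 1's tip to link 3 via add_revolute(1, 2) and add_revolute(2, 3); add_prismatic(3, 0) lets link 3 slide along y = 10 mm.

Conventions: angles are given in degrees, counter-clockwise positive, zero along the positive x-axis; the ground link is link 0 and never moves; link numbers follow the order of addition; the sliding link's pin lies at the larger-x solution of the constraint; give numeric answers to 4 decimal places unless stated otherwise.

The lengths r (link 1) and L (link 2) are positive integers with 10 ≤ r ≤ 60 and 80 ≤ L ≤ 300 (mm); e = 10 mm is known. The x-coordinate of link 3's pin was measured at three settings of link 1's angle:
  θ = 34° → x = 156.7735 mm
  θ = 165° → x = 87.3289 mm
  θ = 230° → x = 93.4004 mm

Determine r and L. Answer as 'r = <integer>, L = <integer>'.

constraint per measurement: (x − r cos θ)² + (r sin θ − e)² = L²
subtracting the θ₁ and θ₂ equations cancels the r² and L² terms:
r = (x₁² − x₂²) / (2[(x₁cos θ₁ + e sin θ₁) − (x₂cos θ₂ + e sin θ₂)]) = 39.0000 → r = 39
L² = (x₁ − r cos θ₁)² + (r sin θ₁ − e)² = 15625.0123 → L = 125.0000 → L = 125
check at θ₃=230°: x = 93.4004 (printed 93.4004) ✓

r = 39, L = 125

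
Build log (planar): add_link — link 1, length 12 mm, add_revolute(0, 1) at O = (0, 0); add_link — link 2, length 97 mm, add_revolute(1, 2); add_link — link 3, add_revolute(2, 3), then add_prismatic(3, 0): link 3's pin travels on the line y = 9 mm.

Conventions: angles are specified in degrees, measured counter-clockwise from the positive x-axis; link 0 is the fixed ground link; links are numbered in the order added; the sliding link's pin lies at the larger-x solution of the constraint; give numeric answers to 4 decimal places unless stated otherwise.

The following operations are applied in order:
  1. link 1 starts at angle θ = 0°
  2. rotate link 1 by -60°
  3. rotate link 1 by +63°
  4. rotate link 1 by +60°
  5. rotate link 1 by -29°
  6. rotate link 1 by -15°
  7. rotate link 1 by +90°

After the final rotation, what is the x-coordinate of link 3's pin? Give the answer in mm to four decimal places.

geometry: r = 12 mm, L = 97 mm, e = 9 mm; θ starts at 0°
rotate link 1 by -60°: θ ← 0° -60° = -60°
rotate link 1 by +63°: θ ← -60° +63° = 3°
rotate link 1 by +60°: θ ← 3° +60° = 63°
rotate link 1 by -29°: θ ← 63° -29° = 34°
rotate link 1 by -15°: θ ← 34° -15° = 19°
rotate link 1 by +90°: θ ← 19° +90° = 109°
crank pin P = (r cos θ, r sin θ) = (-3.906818, 11.346223)
h = r sin θ − e = 11.346223 − 9 = 2.346223
x = r cos θ + √(L² − h²) = -3.906818 + 96.971621 = 93.064803

93.0648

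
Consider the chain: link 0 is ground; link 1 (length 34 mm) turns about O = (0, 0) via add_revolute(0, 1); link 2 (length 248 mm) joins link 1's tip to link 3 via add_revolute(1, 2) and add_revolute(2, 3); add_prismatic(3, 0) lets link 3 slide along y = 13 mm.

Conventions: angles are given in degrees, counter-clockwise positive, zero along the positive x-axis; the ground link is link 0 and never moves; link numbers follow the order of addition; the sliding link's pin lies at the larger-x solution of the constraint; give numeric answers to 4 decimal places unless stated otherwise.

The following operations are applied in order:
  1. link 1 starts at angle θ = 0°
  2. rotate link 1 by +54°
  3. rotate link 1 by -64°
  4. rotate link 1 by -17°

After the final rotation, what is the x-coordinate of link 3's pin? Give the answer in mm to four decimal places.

geometry: r = 34 mm, L = 248 mm, e = 13 mm; θ starts at 0°
rotate link 1 by +54°: θ ← 0° +54° = 54°
rotate link 1 by -64°: θ ← 54° -64° = -10°
rotate link 1 by -17°: θ ← -10° -17° = -27°
crank pin P = (r cos θ, r sin θ) = (30.294222, -15.435677)
h = r sin θ − e = -15.435677 − 13 = -28.435677
x = r cos θ + √(L² − h²) = 30.294222 + 246.364389 = 276.658611

276.6586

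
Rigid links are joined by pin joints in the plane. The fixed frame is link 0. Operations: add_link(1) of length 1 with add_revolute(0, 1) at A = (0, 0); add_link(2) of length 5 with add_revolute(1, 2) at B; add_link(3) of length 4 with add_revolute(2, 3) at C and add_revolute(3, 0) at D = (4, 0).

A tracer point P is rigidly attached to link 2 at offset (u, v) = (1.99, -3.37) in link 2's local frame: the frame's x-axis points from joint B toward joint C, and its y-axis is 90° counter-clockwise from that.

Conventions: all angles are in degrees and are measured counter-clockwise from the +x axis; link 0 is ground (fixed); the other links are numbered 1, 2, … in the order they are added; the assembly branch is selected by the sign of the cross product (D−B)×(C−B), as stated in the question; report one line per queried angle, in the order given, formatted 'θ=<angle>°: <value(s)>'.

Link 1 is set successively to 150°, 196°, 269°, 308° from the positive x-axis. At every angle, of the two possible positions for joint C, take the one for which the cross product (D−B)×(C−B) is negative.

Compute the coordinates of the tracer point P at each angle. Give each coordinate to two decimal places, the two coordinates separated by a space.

A=(0,0), D=(4.00,0)
θ=150°: B = A + 1.00·(cos150°, sin150°) = (-0.8660, 0.5000)
θ=150°: |BD| = 4.8916
θ=150°: circle(B,5.00) ∩ circle(D,4.00): a=3.3658, h=3.6975
θ=150°:   candidates: C₊=(2.8600,3.8341) cross=18.087; C₋=(2.1042,-3.5222) cross=-18.087
θ=150°:   branch - wants cross < 0 → take C=(2.1042,-3.5222) (cross=-18.087)
θ=150°: ex = (C−B)/|BC| = (0.5940,-0.8044); ey = (0.8044,0.5940)
θ=150°: P = B + 1.99·ex + -3.37·ey = (-2.3948,-3.1027)
θ=196°: B = A + 1.00·(cos196°, sin196°) = (-0.9613, -0.2756)
θ=196°: |BD| = 4.9689
θ=196°: circle(B,5.00) ∩ circle(D,4.00): a=3.3901, h=3.6752
θ=196°:   candidates: C₊=(2.2197,3.5820) cross=18.262; C₋=(2.6275,-3.7572) cross=-18.262
θ=196°:   branch - wants cross < 0 → take C=(2.6275,-3.7572) (cross=-18.262)
θ=196°: ex = (C−B)/|BC| = (0.7177,-0.6963); ey = (0.6963,0.7177)
θ=196°: P = B + 1.99·ex + -3.37·ey = (-1.8795,-4.0801)
θ=269°: B = A + 1.00·(cos269°, sin269°) = (-0.0175, -0.9998)
θ=269°: |BD| = 4.1400
θ=269°: circle(B,5.00) ∩ circle(D,4.00): a=3.1570, h=3.8773
θ=269°:   candidates: C₊=(2.1096,3.5251) cross=16.052; C₋=(3.9825,-4.0000) cross=-16.052
θ=269°:   branch - wants cross < 0 → take C=(3.9825,-4.0000) (cross=-16.052)
θ=269°: ex = (C−B)/|BC| = (0.8000,-0.6000); ey = (0.6000,0.8000)
θ=269°: P = B + 1.99·ex + -3.37·ey = (-0.4476,-4.8898)
θ=308°: B = A + 1.00·(cos308°, sin308°) = (0.6157, -0.7880)
θ=308°: |BD| = 3.4749
θ=308°: circle(B,5.00) ∩ circle(D,4.00): a=3.0324, h=3.9755
θ=308°:   candidates: C₊=(2.6676,3.7716) cross=13.814; C₋=(4.4706,-3.9722) cross=-13.814
θ=308°:   branch - wants cross < 0 → take C=(4.4706,-3.9722) (cross=-13.814)
θ=308°: ex = (C−B)/|BC| = (0.7710,-0.6368); ey = (0.6368,0.7710)
θ=308°: P = B + 1.99·ex + -3.37·ey = (0.0038,-4.6536)

θ=150°: -2.39 -3.10
θ=196°: -1.88 -4.08
θ=269°: -0.45 -4.89
θ=308°: 0.00 -4.65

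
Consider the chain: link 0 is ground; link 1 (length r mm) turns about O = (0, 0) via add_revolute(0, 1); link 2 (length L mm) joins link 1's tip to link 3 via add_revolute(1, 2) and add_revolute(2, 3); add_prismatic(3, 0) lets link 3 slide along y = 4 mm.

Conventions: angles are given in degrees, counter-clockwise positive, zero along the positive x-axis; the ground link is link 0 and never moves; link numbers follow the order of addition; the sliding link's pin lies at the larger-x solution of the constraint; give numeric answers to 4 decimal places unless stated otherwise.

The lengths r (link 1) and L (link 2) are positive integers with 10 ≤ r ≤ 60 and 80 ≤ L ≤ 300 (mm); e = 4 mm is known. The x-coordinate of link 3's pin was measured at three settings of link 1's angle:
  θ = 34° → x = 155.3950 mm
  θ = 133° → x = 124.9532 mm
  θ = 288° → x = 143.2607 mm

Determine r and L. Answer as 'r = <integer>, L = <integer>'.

constraint per measurement: (x − r cos θ)² + (r sin θ − e)² = L²
subtracting the θ₁ and θ₂ equations cancels the r² and L² terms:
r = (x₁² − x₂²) / (2[(x₁cos θ₁ + e sin θ₁) − (x₂cos θ₂ + e sin θ₂)]) = 20.0000 → r = 20
L² = (x₁ − r cos θ₁)² + (r sin θ₁ − e)² = 19321.0034 → L = 139.0000 → L = 139
check at θ₃=288°: x = 143.2607 (printed 143.2607) ✓

r = 20, L = 139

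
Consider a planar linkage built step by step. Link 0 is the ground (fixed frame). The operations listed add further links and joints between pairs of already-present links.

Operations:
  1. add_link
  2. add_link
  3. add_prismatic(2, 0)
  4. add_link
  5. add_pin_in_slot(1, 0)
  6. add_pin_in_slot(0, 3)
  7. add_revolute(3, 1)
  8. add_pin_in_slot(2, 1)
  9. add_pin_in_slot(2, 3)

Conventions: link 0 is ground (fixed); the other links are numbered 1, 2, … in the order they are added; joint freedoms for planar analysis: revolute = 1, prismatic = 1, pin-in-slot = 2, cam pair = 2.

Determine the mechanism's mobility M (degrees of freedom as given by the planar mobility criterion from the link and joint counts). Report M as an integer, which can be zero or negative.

ground; <1,0,0>
#1 <2,0,0>
#2 <3,0,0>
P:2↔0 J1 <3,1,0>
#3 <4,1,0>
PS:1↔0 J2 <4,1,1>
PS:0↔3 J2 <4,1,2>
R:3↔1 J1 <4,2,2>
PS:2↔1 J2 <4,2,3>
PS:2↔3 J2 <4,2,4>
3×3 − 2×2 − 1×4 = 1

M = 1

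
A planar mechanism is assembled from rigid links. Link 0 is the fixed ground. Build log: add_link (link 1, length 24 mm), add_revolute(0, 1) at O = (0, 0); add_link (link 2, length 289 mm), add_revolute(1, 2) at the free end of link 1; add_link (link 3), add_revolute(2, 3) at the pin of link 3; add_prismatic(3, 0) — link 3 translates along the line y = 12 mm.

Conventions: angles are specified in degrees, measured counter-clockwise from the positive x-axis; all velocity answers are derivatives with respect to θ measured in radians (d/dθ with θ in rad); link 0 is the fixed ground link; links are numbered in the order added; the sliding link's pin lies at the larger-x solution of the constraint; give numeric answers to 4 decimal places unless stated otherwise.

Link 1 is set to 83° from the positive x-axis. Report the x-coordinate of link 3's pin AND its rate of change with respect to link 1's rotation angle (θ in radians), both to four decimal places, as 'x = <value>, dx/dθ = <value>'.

geometry: r = 24 mm, L = 289 mm, e = 12 mm
crank pin P = (r cos θ, r sin θ) = (2.924864, 23.821108)
h = r sin θ − e = 23.821108 − 12 = 11.821108
x = r cos θ + √(L² − h²) = 2.924864 + 288.758137 = 291.683001
dx/dθ = −r sin θ − h·r cos θ/√(L² − h²) (θ in radians; h = 11.821108) = -23.940845

x = 291.6830, dx/dθ = -23.9408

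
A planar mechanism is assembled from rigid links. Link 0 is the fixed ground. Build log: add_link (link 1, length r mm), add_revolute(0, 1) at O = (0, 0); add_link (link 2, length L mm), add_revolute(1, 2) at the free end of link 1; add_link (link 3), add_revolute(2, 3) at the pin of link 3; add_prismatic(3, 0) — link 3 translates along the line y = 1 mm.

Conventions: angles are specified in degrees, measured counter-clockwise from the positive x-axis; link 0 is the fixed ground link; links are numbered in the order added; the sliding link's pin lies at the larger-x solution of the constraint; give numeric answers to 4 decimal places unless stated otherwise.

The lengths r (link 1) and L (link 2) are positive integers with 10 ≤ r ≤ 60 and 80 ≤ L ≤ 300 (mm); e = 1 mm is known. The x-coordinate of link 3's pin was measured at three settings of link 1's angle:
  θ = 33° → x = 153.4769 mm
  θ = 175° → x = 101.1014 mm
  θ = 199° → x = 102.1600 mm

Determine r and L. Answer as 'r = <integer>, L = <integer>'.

constraint per measurement: (x − r cos θ)² + (r sin θ − e)² = L²
subtracting the θ₁ and θ₂ equations cancels the r² and L² terms:
r = (x₁² − x₂²) / (2[(x₁cos θ₁ + e sin θ₁) − (x₂cos θ₂ + e sin θ₂)]) = 29.0000 → r = 29
L² = (x₁ − r cos θ₁)² + (r sin θ₁ − e)² = 16900.0094 → L = 130.0000 → L = 130
check at θ₃=199°: x = 102.1600 (printed 102.1600) ✓

r = 29, L = 130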